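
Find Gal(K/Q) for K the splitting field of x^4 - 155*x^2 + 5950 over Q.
Gal(K/Q) = V_4 (Klein four-group, Z/2Z × Z/2Z)

f factors as (x^2 - 70)(x^2 - 85), so the splitting field is K = Q(sqrt(70), sqrt(85)). The elements 70, 85, 5950 are all non-squares in Q, so sqrt(70) and sqrt(85) generate independent quadratic extensions. Thus [K:Q] = 4 and Gal(K/Q) is generated by the two order-2 automorphisms sqrt(70) ↦ -sqrt(70) and sqrt(85) ↦ -sqrt(85), giving V_4.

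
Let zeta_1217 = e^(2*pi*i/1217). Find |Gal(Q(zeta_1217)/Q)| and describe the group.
|Gal(Q(zeta_1217)/Q)| = phi(1217) = 1216; group ≅ (Z/1217Z)^* ≅ Z/1216Z

The n-th cyclotomic polynomial Φ_1217(x) is the minimal polynomial of zeta_1217 over Q and has degree phi(1217) = 1216. So Q(zeta_1217) is a degree-1216 Galois extension with Galois group (Z/1217Z)^*. (Z/1217Z)^* is cyclic since 1217 is an odd prime power (or 4). Hence Gal(Q(zeta_1217)/Q) ≅ Z/1216Z.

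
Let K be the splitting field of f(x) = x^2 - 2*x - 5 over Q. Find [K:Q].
[K:Q] = 2

The discriminant of x^2 + (-2)*x + (-5) is b^2 - 4c = 4 - (-20) = 24. Since 24 is not a perfect square in Q, the polynomial is irreducible over Q. Its two roots generate a degree-2 extension, so [K:Q] = 2.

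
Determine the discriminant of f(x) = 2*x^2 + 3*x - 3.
Δ = 33

For a quadratic a x^2 + b x + c the discriminant is Δ = b^2 - 4ac = (3)^2 - 4*(2)*(-3) = 9 - (-24) = 33.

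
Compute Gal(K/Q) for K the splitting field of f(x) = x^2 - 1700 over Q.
Gal(K/Q) = Z/2Z (cyclic of order 2)

x^2 - 1700 is irreducible over Q since 1700 is not a rational square. The splitting field Q(sqrt(1700)) has degree 2 over Q, and its unique nontrivial automorphism is sqrt(1700) ↦ -sqrt(1700). Hence Gal(Q(sqrt(1700))/Q) = Z/2Z.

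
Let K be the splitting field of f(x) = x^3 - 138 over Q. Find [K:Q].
[K:Q] = 6

x^3 - 138 has one real root r = 138^(1/3) and two complex roots r*zeta_3, r*zeta_3^2 where zeta_3 = e^(2*pi*i/3). The splitting field is Q(r, zeta_3). [Q(r):Q] = 3 and [Q(zeta_3):Q] = 2 with gcd = 1, so [Q(r, zeta_3):Q] = 3 * 2 = 6.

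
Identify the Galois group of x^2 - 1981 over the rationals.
Gal(K/Q) = Z/2Z (cyclic of order 2)

x^2 - 1981 is irreducible over Q since 1981 is not a rational square. The splitting field Q(sqrt(1981)) has degree 2 over Q, and its unique nontrivial automorphism is sqrt(1981) ↦ -sqrt(1981). Hence Gal(Q(sqrt(1981))/Q) = Z/2Z.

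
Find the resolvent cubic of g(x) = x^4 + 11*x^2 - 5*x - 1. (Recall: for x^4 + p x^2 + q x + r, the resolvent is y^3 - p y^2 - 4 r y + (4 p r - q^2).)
h(y) = y^3 - 11*y^2 + 4*y - 69

Identify coefficients: p = 11, q = -5, r = -1.
Plug into h(y) = y^3 - p y^2 - 4 r y + (4 p r - q^2):
  h(y) = y^3 - (11) y^2 - 4*(-1) y + (4*(11)*(-1) - (-5)^2)
       = y^3 + (-11) y^2 + (4) y + (-69).
Simplifying: h(y) = y^3 - 11*y^2 + 4*y - 69.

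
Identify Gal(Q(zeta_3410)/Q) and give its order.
|Gal(Q(zeta_3410)/Q)| = phi(3410) = 1200; group ≅ (Z/3410Z)^* ≅ Z/4Z × Z/10Z × Z/30Z

The n-th cyclotomic polynomial Φ_3410(x) is the minimal polynomial of zeta_3410 over Q and has degree phi(3410) = 1200. So Q(zeta_3410) is a degree-1200 Galois extension with Galois group (Z/3410Z)^*. By CRT, (Z/3410Z)^* ≅ (Z/2Z)^* × (Z/5Z)^* × (Z/11Z)^* × (Z/31Z)^*. Each prime-power unit group is (Z/2Z)^* ≅ trivial group (order 1); (Z/5Z)^* ≅ Z/4Z; (Z/11Z)^* ≅ Z/10Z; (Z/31Z)^* ≅ Z/30Z. Hence Gal(Q(zeta_3410)/Q) ≅ Z/4Z × Z/10Z × Z/30Z.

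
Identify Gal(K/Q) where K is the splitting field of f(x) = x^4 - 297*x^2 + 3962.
Gal(K/Q) = V_4 (Klein four-group, Z/2Z × Z/2Z)

f factors as (x^2 - 283)(x^2 - 14), so the splitting field is K = Q(sqrt(283), sqrt(14)). The elements 283, 14, 3962 are all non-squares in Q, so sqrt(283) and sqrt(14) generate independent quadratic extensions. Thus [K:Q] = 4 and Gal(K/Q) is generated by the two order-2 automorphisms sqrt(283) ↦ -sqrt(283) and sqrt(14) ↦ -sqrt(14), giving V_4.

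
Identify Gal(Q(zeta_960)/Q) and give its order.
|Gal(Q(zeta_960)/Q)| = phi(960) = 256; group ≅ (Z/960Z)^* ≅ Z/2Z × Z/2Z × Z/4Z × Z/16Z

The n-th cyclotomic polynomial Φ_960(x) is the minimal polynomial of zeta_960 over Q and has degree phi(960) = 256. So Q(zeta_960) is a degree-256 Galois extension with Galois group (Z/960Z)^*. By CRT, (Z/960Z)^* ≅ (Z/64Z)^* × (Z/3Z)^* × (Z/5Z)^*. Each prime-power unit group is (Z/64Z)^* ≅ Z/2Z × Z/16Z; (Z/3Z)^* ≅ Z/2Z; (Z/5Z)^* ≅ Z/4Z. Hence Gal(Q(zeta_960)/Q) ≅ Z/2Z × Z/2Z × Z/4Z × Z/16Z.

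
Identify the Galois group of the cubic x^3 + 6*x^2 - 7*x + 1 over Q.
Gal(K/Q) = S_3 (symmetric group of order 6)

Compute the discriminant of x^3 + (6)*x^2 + (-7)*x + (1): Δ = 1489. Since Δ is not a rational square, the Galois group is not contained in A_3; it must be the full S_3 (irreducibility of the cubic rules out anything smaller).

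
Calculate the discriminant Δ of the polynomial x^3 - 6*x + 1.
Δ = 837

For x^3 + a x^2 + b x + c the discriminant is Δ = 18 a b c - 4 a^3 c + a^2 b^2 - 4 b^3 - 27 c^2.
Plug a = 0, b = -6, c = 1:
  18*(0)*(-6)*(1) - 4*(0)^3*(1) + (0)^2*(-6)^2 - 4*(-6)^3 - 27*(1)^2
  = 0 + (0) + 0 + (864) + (-27)
  = 837.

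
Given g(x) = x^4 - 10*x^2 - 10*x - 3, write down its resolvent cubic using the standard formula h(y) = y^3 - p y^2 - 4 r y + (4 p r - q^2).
h(y) = y^3 + 10*y^2 + 12*y + 20

Identify coefficients: p = -10, q = -10, r = -3.
Plug into h(y) = y^3 - p y^2 - 4 r y + (4 p r - q^2):
  h(y) = y^3 - (-10) y^2 - 4*(-3) y + (4*(-10)*(-3) - (-10)^2)
       = y^3 + (10) y^2 + (12) y + (20).
Simplifying: h(y) = y^3 + 10*y^2 + 12*y + 20.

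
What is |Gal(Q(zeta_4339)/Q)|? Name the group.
|Gal(Q(zeta_4339)/Q)| = phi(4339) = 4338; group ≅ (Z/4339Z)^* ≅ Z/4338Z

The n-th cyclotomic polynomial Φ_4339(x) is the minimal polynomial of zeta_4339 over Q and has degree phi(4339) = 4338. So Q(zeta_4339) is a degree-4338 Galois extension with Galois group (Z/4339Z)^*. (Z/4339Z)^* is cyclic since 4339 is an odd prime power (or 4). Hence Gal(Q(zeta_4339)/Q) ≅ Z/4338Z.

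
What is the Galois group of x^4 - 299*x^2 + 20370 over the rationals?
Gal(K/Q) = V_4 (Klein four-group, Z/2Z × Z/2Z)

f factors as (x^2 - 194)(x^2 - 105), so the splitting field is K = Q(sqrt(194), sqrt(105)). The elements 194, 105, 20370 are all non-squares in Q, so sqrt(194) and sqrt(105) generate independent quadratic extensions. Thus [K:Q] = 4 and Gal(K/Q) is generated by the two order-2 automorphisms sqrt(194) ↦ -sqrt(194) and sqrt(105) ↦ -sqrt(105), giving V_4.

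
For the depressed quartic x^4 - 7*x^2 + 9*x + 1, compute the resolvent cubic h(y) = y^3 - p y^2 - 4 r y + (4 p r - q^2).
h(y) = y^3 + 7*y^2 - 4*y - 109

Identify coefficients: p = -7, q = 9, r = 1.
Plug into h(y) = y^3 - p y^2 - 4 r y + (4 p r - q^2):
  h(y) = y^3 - (-7) y^2 - 4*(1) y + (4*(-7)*(1) - (9)^2)
       = y^3 + (7) y^2 + (-4) y + (-109).
Simplifying: h(y) = y^3 + 7*y^2 - 4*y - 109.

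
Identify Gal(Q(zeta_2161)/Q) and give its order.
|Gal(Q(zeta_2161)/Q)| = phi(2161) = 2160; group ≅ (Z/2161Z)^* ≅ Z/2160Z

The n-th cyclotomic polynomial Φ_2161(x) is the minimal polynomial of zeta_2161 over Q and has degree phi(2161) = 2160. So Q(zeta_2161) is a degree-2160 Galois extension with Galois group (Z/2161Z)^*. (Z/2161Z)^* is cyclic since 2161 is an odd prime power (or 4). Hence Gal(Q(zeta_2161)/Q) ≅ Z/2160Z.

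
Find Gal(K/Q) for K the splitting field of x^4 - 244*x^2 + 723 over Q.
Gal(K/Q) = V_4 (Klein four-group, Z/2Z × Z/2Z)

f factors as (x^2 - 3)(x^2 - 241), so the splitting field is K = Q(sqrt(3), sqrt(241)). The elements 3, 241, 723 are all non-squares in Q, so sqrt(3) and sqrt(241) generate independent quadratic extensions. Thus [K:Q] = 4 and Gal(K/Q) is generated by the two order-2 automorphisms sqrt(3) ↦ -sqrt(3) and sqrt(241) ↦ -sqrt(241), giving V_4.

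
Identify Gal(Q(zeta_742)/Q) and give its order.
|Gal(Q(zeta_742)/Q)| = phi(742) = 312; group ≅ (Z/742Z)^* ≅ Z/6Z × Z/52Z

The n-th cyclotomic polynomial Φ_742(x) is the minimal polynomial of zeta_742 over Q and has degree phi(742) = 312. So Q(zeta_742) is a degree-312 Galois extension with Galois group (Z/742Z)^*. By CRT, (Z/742Z)^* ≅ (Z/2Z)^* × (Z/7Z)^* × (Z/53Z)^*. Each prime-power unit group is (Z/2Z)^* ≅ trivial group (order 1); (Z/7Z)^* ≅ Z/6Z; (Z/53Z)^* ≅ Z/52Z. Hence Gal(Q(zeta_742)/Q) ≅ Z/6Z × Z/52Z.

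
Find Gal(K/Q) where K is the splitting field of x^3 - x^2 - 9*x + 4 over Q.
Gal(K/Q) = S_3 (symmetric group of order 6)

Compute the discriminant of x^3 + (-1)*x^2 + (-9)*x + (4): Δ = 3229. Since Δ is not a rational square, the Galois group is not contained in A_3; it must be the full S_3 (irreducibility of the cubic rules out anything smaller).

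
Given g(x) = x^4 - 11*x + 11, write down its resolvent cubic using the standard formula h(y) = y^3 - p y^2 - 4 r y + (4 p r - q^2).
h(y) = y^3 - 44*y - 121

Identify coefficients: p = 0, q = -11, r = 11.
Plug into h(y) = y^3 - p y^2 - 4 r y + (4 p r - q^2):
  h(y) = y^3 - (0) y^2 - 4*(11) y + (4*(0)*(11) - (-11)^2)
       = y^3 + (0) y^2 + (-44) y + (-121).
Simplifying: h(y) = y^3 - 44*y - 121.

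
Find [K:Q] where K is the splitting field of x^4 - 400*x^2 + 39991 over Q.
[K:Q] = 4

f factors as (x^2 - 203)(x^2 - 197); the splitting field is K = Q(sqrt(203), sqrt(197)). Since 203, 197, and 39991 are all non-squares in Q, the three subfields Q(sqrt(203)), Q(sqrt(197)), Q(sqrt(39991)) are distinct degree-2 extensions, so [K:Q] = 4 (Klein four Galois group).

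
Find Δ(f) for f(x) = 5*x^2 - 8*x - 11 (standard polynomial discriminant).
Δ = 284

For a quadratic a x^2 + b x + c the discriminant is Δ = b^2 - 4ac = (-8)^2 - 4*(5)*(-11) = 64 - (-220) = 284.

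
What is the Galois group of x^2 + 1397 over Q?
Gal(K/Q) = Z/2Z (cyclic of order 2)

x^2 + 1397 is irreducible over Q since -1397 is not a rational square. The splitting field Q(sqrt(-1397)) has degree 2 over Q, and its unique nontrivial automorphism is sqrt(-1397) ↦ -sqrt(-1397). Hence Gal(Q(sqrt(-1397))/Q) = Z/2Z.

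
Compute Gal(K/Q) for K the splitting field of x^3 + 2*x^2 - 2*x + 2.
Gal(K/Q) = S_3 (symmetric group of order 6)

Compute the discriminant of x^3 + (2)*x^2 + (-2)*x + (2): Δ = -268. Since Δ is not a rational square, the Galois group is not contained in A_3; it must be the full S_3 (irreducibility of the cubic rules out anything smaller).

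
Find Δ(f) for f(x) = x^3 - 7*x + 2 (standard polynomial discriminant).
Δ = 1264

For a depressed cubic x^3 + p x + q the discriminant is Δ = -4 p^3 - 27 q^2 = -4*(-7)^3 - 27*(2)^2 = 1372 - 108 = 1264.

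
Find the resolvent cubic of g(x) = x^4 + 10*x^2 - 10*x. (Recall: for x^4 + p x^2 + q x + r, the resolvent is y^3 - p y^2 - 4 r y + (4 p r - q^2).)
h(y) = y^3 - 10*y^2 - 100

Identify coefficients: p = 10, q = -10, r = 0.
Plug into h(y) = y^3 - p y^2 - 4 r y + (4 p r - q^2):
  h(y) = y^3 - (10) y^2 - 4*(0) y + (4*(10)*(0) - (-10)^2)
       = y^3 + (-10) y^2 + (0) y + (-100).
Simplifying: h(y) = y^3 - 10*y^2 - 100.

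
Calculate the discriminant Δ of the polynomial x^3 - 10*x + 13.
Δ = -563

For a depressed cubic x^3 + p x + q the discriminant is Δ = -4 p^3 - 27 q^2 = -4*(-10)^3 - 27*(13)^2 = 4000 - 4563 = -563.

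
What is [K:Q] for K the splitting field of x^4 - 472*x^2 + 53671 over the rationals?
[K:Q] = 4

f factors as (x^2 - 281)(x^2 - 191); the splitting field is K = Q(sqrt(281), sqrt(191)). Since 281, 191, and 53671 are all non-squares in Q, the three subfields Q(sqrt(281)), Q(sqrt(191)), Q(sqrt(53671)) are distinct degree-2 extensions, so [K:Q] = 4 (Klein four Galois group).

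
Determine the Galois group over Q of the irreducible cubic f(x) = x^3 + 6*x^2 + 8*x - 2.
Gal(K/Q) = S_3 (symmetric group of order 6)

Compute the discriminant of x^3 + (6)*x^2 + (8)*x + (-2): Δ = 148. Since Δ is not a rational square, the Galois group is not contained in A_3; it must be the full S_3 (irreducibility of the cubic rules out anything smaller).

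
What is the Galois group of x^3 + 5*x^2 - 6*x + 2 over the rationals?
Gal(K/Q) = S_3 (symmetric group of order 6)

Compute the discriminant of x^3 + (5)*x^2 + (-6)*x + (2): Δ = -424. Since Δ is not a rational square, the Galois group is not contained in A_3; it must be the full S_3 (irreducibility of the cubic rules out anything smaller).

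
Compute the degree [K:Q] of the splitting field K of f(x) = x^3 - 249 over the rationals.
[K:Q] = 6

x^3 - 249 has one real root r = 249^(1/3) and two complex roots r*zeta_3, r*zeta_3^2 where zeta_3 = e^(2*pi*i/3). The splitting field is Q(r, zeta_3). [Q(r):Q] = 3 and [Q(zeta_3):Q] = 2 with gcd = 1, so [Q(r, zeta_3):Q] = 3 * 2 = 6.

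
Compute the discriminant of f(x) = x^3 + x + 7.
Δ = -1327

For a depressed cubic x^3 + p x + q the discriminant is Δ = -4 p^3 - 27 q^2 = -4*(1)^3 - 27*(7)^2 = -4 - 1323 = -1327.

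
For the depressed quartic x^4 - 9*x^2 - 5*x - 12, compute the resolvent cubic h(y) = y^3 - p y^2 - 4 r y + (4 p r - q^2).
h(y) = y^3 + 9*y^2 + 48*y + 407

Identify coefficients: p = -9, q = -5, r = -12.
Plug into h(y) = y^3 - p y^2 - 4 r y + (4 p r - q^2):
  h(y) = y^3 - (-9) y^2 - 4*(-12) y + (4*(-9)*(-12) - (-5)^2)
       = y^3 + (9) y^2 + (48) y + (407).
Simplifying: h(y) = y^3 + 9*y^2 + 48*y + 407.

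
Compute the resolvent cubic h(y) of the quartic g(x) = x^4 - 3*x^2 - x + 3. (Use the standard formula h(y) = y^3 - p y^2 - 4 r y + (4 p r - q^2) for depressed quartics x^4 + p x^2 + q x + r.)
h(y) = y^3 + 3*y^2 - 12*y - 37

Identify coefficients: p = -3, q = -1, r = 3.
Plug into h(y) = y^3 - p y^2 - 4 r y + (4 p r - q^2):
  h(y) = y^3 - (-3) y^2 - 4*(3) y + (4*(-3)*(3) - (-1)^2)
       = y^3 + (3) y^2 + (-12) y + (-37).
Simplifying: h(y) = y^3 + 3*y^2 - 12*y - 37.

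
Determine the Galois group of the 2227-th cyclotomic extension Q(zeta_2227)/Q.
|Gal(Q(zeta_2227)/Q)| = phi(2227) = 2080; group ≅ (Z/2227Z)^* ≅ Z/16Z × Z/130Z

The n-th cyclotomic polynomial Φ_2227(x) is the minimal polynomial of zeta_2227 over Q and has degree phi(2227) = 2080. So Q(zeta_2227) is a degree-2080 Galois extension with Galois group (Z/2227Z)^*. By CRT, (Z/2227Z)^* ≅ (Z/17Z)^* × (Z/131Z)^*. Each prime-power unit group is (Z/17Z)^* ≅ Z/16Z; (Z/131Z)^* ≅ Z/130Z. Hence Gal(Q(zeta_2227)/Q) ≅ Z/16Z × Z/130Z.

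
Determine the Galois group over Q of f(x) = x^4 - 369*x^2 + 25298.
Gal(K/Q) = V_4 (Klein four-group, Z/2Z × Z/2Z)

f factors as (x^2 - 278)(x^2 - 91), so the splitting field is K = Q(sqrt(278), sqrt(91)). The elements 278, 91, 25298 are all non-squares in Q, so sqrt(278) and sqrt(91) generate independent quadratic extensions. Thus [K:Q] = 4 and Gal(K/Q) is generated by the two order-2 automorphisms sqrt(278) ↦ -sqrt(278) and sqrt(91) ↦ -sqrt(91), giving V_4.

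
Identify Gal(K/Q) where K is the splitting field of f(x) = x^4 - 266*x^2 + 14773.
Gal(K/Q) = V_4 (Klein four-group, Z/2Z × Z/2Z)

f factors as (x^2 - 79)(x^2 - 187), so the splitting field is K = Q(sqrt(79), sqrt(187)). The elements 79, 187, 14773 are all non-squares in Q, so sqrt(79) and sqrt(187) generate independent quadratic extensions. Thus [K:Q] = 4 and Gal(K/Q) is generated by the two order-2 automorphisms sqrt(79) ↦ -sqrt(79) and sqrt(187) ↦ -sqrt(187), giving V_4.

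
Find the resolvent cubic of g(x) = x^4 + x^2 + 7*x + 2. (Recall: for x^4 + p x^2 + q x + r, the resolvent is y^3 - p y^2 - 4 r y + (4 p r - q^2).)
h(y) = y^3 - y^2 - 8*y - 41

Identify coefficients: p = 1, q = 7, r = 2.
Plug into h(y) = y^3 - p y^2 - 4 r y + (4 p r - q^2):
  h(y) = y^3 - (1) y^2 - 4*(2) y + (4*(1)*(2) - (7)^2)
       = y^3 + (-1) y^2 + (-8) y + (-41).
Simplifying: h(y) = y^3 - y^2 - 8*y - 41.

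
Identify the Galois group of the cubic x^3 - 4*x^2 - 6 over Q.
Gal(K/Q) = S_3 (symmetric group of order 6)

Compute the discriminant of x^3 + (-4)*x^2 + (0)*x + (-6): Δ = -2508. Since Δ is not a rational square, the Galois group is not contained in A_3; it must be the full S_3 (irreducibility of the cubic rules out anything smaller).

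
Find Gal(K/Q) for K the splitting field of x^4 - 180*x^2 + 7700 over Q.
Gal(K/Q) = V_4 (Klein four-group, Z/2Z × Z/2Z)

f factors as (x^2 - 110)(x^2 - 70), so the splitting field is K = Q(sqrt(110), sqrt(70)). The elements 110, 70, 7700 are all non-squares in Q, so sqrt(110) and sqrt(70) generate independent quadratic extensions. Thus [K:Q] = 4 and Gal(K/Q) is generated by the two order-2 automorphisms sqrt(110) ↦ -sqrt(110) and sqrt(70) ↦ -sqrt(70), giving V_4.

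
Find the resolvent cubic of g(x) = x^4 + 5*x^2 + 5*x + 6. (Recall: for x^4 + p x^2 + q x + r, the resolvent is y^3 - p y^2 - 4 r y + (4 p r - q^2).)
h(y) = y^3 - 5*y^2 - 24*y + 95

Identify coefficients: p = 5, q = 5, r = 6.
Plug into h(y) = y^3 - p y^2 - 4 r y + (4 p r - q^2):
  h(y) = y^3 - (5) y^2 - 4*(6) y + (4*(5)*(6) - (5)^2)
       = y^3 + (-5) y^2 + (-24) y + (95).
Simplifying: h(y) = y^3 - 5*y^2 - 24*y + 95.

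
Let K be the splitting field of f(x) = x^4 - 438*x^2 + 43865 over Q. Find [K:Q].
[K:Q] = 4

f factors as (x^2 - 283)(x^2 - 155); the splitting field is K = Q(sqrt(283), sqrt(155)). Since 283, 155, and 43865 are all non-squares in Q, the three subfields Q(sqrt(283)), Q(sqrt(155)), Q(sqrt(43865)) are distinct degree-2 extensions, so [K:Q] = 4 (Klein four Galois group).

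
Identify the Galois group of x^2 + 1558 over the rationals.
Gal(K/Q) = Z/2Z (cyclic of order 2)

x^2 + 1558 is irreducible over Q since -1558 is not a rational square. The splitting field Q(sqrt(-1558)) has degree 2 over Q, and its unique nontrivial automorphism is sqrt(-1558) ↦ -sqrt(-1558). Hence Gal(Q(sqrt(-1558))/Q) = Z/2Z.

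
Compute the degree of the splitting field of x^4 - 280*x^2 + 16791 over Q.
[K:Q] = 4

f factors as (x^2 - 193)(x^2 - 87); the splitting field is K = Q(sqrt(193), sqrt(87)). Since 193, 87, and 16791 are all non-squares in Q, the three subfields Q(sqrt(193)), Q(sqrt(87)), Q(sqrt(16791)) are distinct degree-2 extensions, so [K:Q] = 4 (Klein four Galois group).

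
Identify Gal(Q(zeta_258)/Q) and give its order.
|Gal(Q(zeta_258)/Q)| = phi(258) = 84; group ≅ (Z/258Z)^* ≅ Z/2Z × Z/42Z

The n-th cyclotomic polynomial Φ_258(x) is the minimal polynomial of zeta_258 over Q and has degree phi(258) = 84. So Q(zeta_258) is a degree-84 Galois extension with Galois group (Z/258Z)^*. By CRT, (Z/258Z)^* ≅ (Z/2Z)^* × (Z/3Z)^* × (Z/43Z)^*. Each prime-power unit group is (Z/2Z)^* ≅ trivial group (order 1); (Z/3Z)^* ≅ Z/2Z; (Z/43Z)^* ≅ Z/42Z. Hence Gal(Q(zeta_258)/Q) ≅ Z/2Z × Z/42Z.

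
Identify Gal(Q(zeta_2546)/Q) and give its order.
|Gal(Q(zeta_2546)/Q)| = phi(2546) = 1188; group ≅ (Z/2546Z)^* ≅ Z/18Z × Z/66Z

The n-th cyclotomic polynomial Φ_2546(x) is the minimal polynomial of zeta_2546 over Q and has degree phi(2546) = 1188. So Q(zeta_2546) is a degree-1188 Galois extension with Galois group (Z/2546Z)^*. By CRT, (Z/2546Z)^* ≅ (Z/2Z)^* × (Z/19Z)^* × (Z/67Z)^*. Each prime-power unit group is (Z/2Z)^* ≅ trivial group (order 1); (Z/19Z)^* ≅ Z/18Z; (Z/67Z)^* ≅ Z/66Z. Hence Gal(Q(zeta_2546)/Q) ≅ Z/18Z × Z/66Z.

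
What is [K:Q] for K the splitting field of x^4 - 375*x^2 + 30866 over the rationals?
[K:Q] = 4

f factors as (x^2 - 122)(x^2 - 253); the splitting field is K = Q(sqrt(122), sqrt(253)). Since 122, 253, and 30866 are all non-squares in Q, the three subfields Q(sqrt(122)), Q(sqrt(253)), Q(sqrt(30866)) are distinct degree-2 extensions, so [K:Q] = 4 (Klein four Galois group).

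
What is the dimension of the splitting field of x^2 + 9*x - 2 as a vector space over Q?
[K:Q] = 2

The discriminant of x^2 + (9)*x + (-2) is b^2 - 4c = 81 - (-8) = 89. Since 89 is not a perfect square in Q, the polynomial is irreducible over Q. Its two roots generate a degree-2 extension, so [K:Q] = 2.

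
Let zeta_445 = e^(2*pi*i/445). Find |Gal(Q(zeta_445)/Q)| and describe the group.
|Gal(Q(zeta_445)/Q)| = phi(445) = 352; group ≅ (Z/445Z)^* ≅ Z/4Z × Z/88Z

The n-th cyclotomic polynomial Φ_445(x) is the minimal polynomial of zeta_445 over Q and has degree phi(445) = 352. So Q(zeta_445) is a degree-352 Galois extension with Galois group (Z/445Z)^*. By CRT, (Z/445Z)^* ≅ (Z/5Z)^* × (Z/89Z)^*. Each prime-power unit group is (Z/5Z)^* ≅ Z/4Z; (Z/89Z)^* ≅ Z/88Z. Hence Gal(Q(zeta_445)/Q) ≅ Z/4Z × Z/88Z.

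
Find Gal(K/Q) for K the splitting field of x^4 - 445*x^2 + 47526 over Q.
Gal(K/Q) = V_4 (Klein four-group, Z/2Z × Z/2Z)

f factors as (x^2 - 178)(x^2 - 267), so the splitting field is K = Q(sqrt(178), sqrt(267)). The elements 178, 267, 47526 are all non-squares in Q, so sqrt(178) and sqrt(267) generate independent quadratic extensions. Thus [K:Q] = 4 and Gal(K/Q) is generated by the two order-2 automorphisms sqrt(178) ↦ -sqrt(178) and sqrt(267) ↦ -sqrt(267), giving V_4.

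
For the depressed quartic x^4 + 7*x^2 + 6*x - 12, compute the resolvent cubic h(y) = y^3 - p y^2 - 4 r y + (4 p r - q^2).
h(y) = y^3 - 7*y^2 + 48*y - 372

Identify coefficients: p = 7, q = 6, r = -12.
Plug into h(y) = y^3 - p y^2 - 4 r y + (4 p r - q^2):
  h(y) = y^3 - (7) y^2 - 4*(-12) y + (4*(7)*(-12) - (6)^2)
       = y^3 + (-7) y^2 + (48) y + (-372).
Simplifying: h(y) = y^3 - 7*y^2 + 48*y - 372.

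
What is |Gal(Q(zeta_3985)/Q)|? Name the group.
|Gal(Q(zeta_3985)/Q)| = phi(3985) = 3184; group ≅ (Z/3985Z)^* ≅ Z/4Z × Z/796Z

The n-th cyclotomic polynomial Φ_3985(x) is the minimal polynomial of zeta_3985 over Q and has degree phi(3985) = 3184. So Q(zeta_3985) is a degree-3184 Galois extension with Galois group (Z/3985Z)^*. By CRT, (Z/3985Z)^* ≅ (Z/5Z)^* × (Z/797Z)^*. Each prime-power unit group is (Z/5Z)^* ≅ Z/4Z; (Z/797Z)^* ≅ Z/796Z. Hence Gal(Q(zeta_3985)/Q) ≅ Z/4Z × Z/796Z.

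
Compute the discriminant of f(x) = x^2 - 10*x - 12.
Δ = 148

For a quadratic a x^2 + b x + c the discriminant is Δ = b^2 - 4ac = (-10)^2 - 4*(1)*(-12) = 100 - (-48) = 148.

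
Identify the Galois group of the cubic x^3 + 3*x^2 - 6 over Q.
Gal(K/Q) = S_3 (symmetric group of order 6)

Compute the discriminant of x^3 + (3)*x^2 + (0)*x + (-6): Δ = -324. Since Δ is not a rational square, the Galois group is not contained in A_3; it must be the full S_3 (irreducibility of the cubic rules out anything smaller).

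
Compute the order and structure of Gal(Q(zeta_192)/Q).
|Gal(Q(zeta_192)/Q)| = phi(192) = 64; group ≅ (Z/192Z)^* ≅ Z/2Z × Z/2Z × Z/16Z

The n-th cyclotomic polynomial Φ_192(x) is the minimal polynomial of zeta_192 over Q and has degree phi(192) = 64. So Q(zeta_192) is a degree-64 Galois extension with Galois group (Z/192Z)^*. By CRT, (Z/192Z)^* ≅ (Z/64Z)^* × (Z/3Z)^*. Each prime-power unit group is (Z/64Z)^* ≅ Z/2Z × Z/16Z; (Z/3Z)^* ≅ Z/2Z. Hence Gal(Q(zeta_192)/Q) ≅ Z/2Z × Z/2Z × Z/16Z.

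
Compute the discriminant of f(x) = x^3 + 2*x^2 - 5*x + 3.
Δ = -279

For x^3 + a x^2 + b x + c the discriminant is Δ = 18 a b c - 4 a^3 c + a^2 b^2 - 4 b^3 - 27 c^2.
Plug a = 2, b = -5, c = 3:
  18*(2)*(-5)*(3) - 4*(2)^3*(3) + (2)^2*(-5)^2 - 4*(-5)^3 - 27*(3)^2
  = -540 + (-96) + 100 + (500) + (-243)
  = -279.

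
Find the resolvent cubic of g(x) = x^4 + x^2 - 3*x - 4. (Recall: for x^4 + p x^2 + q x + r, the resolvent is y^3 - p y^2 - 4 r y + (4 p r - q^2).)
h(y) = y^3 - y^2 + 16*y - 25

Identify coefficients: p = 1, q = -3, r = -4.
Plug into h(y) = y^3 - p y^2 - 4 r y + (4 p r - q^2):
  h(y) = y^3 - (1) y^2 - 4*(-4) y + (4*(1)*(-4) - (-3)^2)
       = y^3 + (-1) y^2 + (16) y + (-25).
Simplifying: h(y) = y^3 - y^2 + 16*y - 25.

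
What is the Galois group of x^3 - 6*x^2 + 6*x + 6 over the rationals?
Gal(K/Q) = S_3 (symmetric group of order 6)

Compute the discriminant of x^3 + (-6)*x^2 + (6)*x + (6): Δ = 756. Since Δ is not a rational square, the Galois group is not contained in A_3; it must be the full S_3 (irreducibility of the cubic rules out anything smaller).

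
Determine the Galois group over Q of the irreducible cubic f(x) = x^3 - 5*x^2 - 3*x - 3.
Gal(K/Q) = S_3 (symmetric group of order 6)

Compute the discriminant of x^3 + (-5)*x^2 + (-3)*x + (-3): Δ = -2220. Since Δ is not a rational square, the Galois group is not contained in A_3; it must be the full S_3 (irreducibility of the cubic rules out anything smaller).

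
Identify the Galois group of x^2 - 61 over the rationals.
Gal(K/Q) = Z/2Z (cyclic of order 2)

x^2 - 61 is irreducible over Q since 61 is not a rational square. The splitting field Q(sqrt(61)) has degree 2 over Q, and its unique nontrivial automorphism is sqrt(61) ↦ -sqrt(61). Hence Gal(Q(sqrt(61))/Q) = Z/2Z.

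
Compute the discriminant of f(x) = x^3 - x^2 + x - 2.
Δ = -83

For x^3 + a x^2 + b x + c the discriminant is Δ = 18 a b c - 4 a^3 c + a^2 b^2 - 4 b^3 - 27 c^2.
Plug a = -1, b = 1, c = -2:
  18*(-1)*(1)*(-2) - 4*(-1)^3*(-2) + (-1)^2*(1)^2 - 4*(1)^3 - 27*(-2)^2
  = 36 + (-8) + 1 + (-4) + (-108)
  = -83.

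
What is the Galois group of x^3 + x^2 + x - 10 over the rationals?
Gal(K/Q) = S_3 (symmetric group of order 6)

Compute the discriminant of x^3 + (1)*x^2 + (1)*x + (-10): Δ = -2843. Since Δ is not a rational square, the Galois group is not contained in A_3; it must be the full S_3 (irreducibility of the cubic rules out anything smaller).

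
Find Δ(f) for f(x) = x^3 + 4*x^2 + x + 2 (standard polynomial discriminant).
Δ = -464

For x^3 + a x^2 + b x + c the discriminant is Δ = 18 a b c - 4 a^3 c + a^2 b^2 - 4 b^3 - 27 c^2.
Plug a = 4, b = 1, c = 2:
  18*(4)*(1)*(2) - 4*(4)^3*(2) + (4)^2*(1)^2 - 4*(1)^3 - 27*(2)^2
  = 144 + (-512) + 16 + (-4) + (-108)
  = -464.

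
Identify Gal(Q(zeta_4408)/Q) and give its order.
|Gal(Q(zeta_4408)/Q)| = phi(4408) = 2016; group ≅ (Z/4408Z)^* ≅ Z/2Z × Z/2Z × Z/18Z × Z/28Z

The n-th cyclotomic polynomial Φ_4408(x) is the minimal polynomial of zeta_4408 over Q and has degree phi(4408) = 2016. So Q(zeta_4408) is a degree-2016 Galois extension with Galois group (Z/4408Z)^*. By CRT, (Z/4408Z)^* ≅ (Z/8Z)^* × (Z/19Z)^* × (Z/29Z)^*. Each prime-power unit group is (Z/8Z)^* ≅ Z/2Z × Z/2Z; (Z/19Z)^* ≅ Z/18Z; (Z/29Z)^* ≅ Z/28Z. Hence Gal(Q(zeta_4408)/Q) ≅ Z/2Z × Z/2Z × Z/18Z × Z/28Z.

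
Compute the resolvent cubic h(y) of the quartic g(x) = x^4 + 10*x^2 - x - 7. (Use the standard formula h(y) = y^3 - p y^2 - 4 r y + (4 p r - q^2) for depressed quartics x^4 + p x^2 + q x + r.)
h(y) = y^3 - 10*y^2 + 28*y - 281

Identify coefficients: p = 10, q = -1, r = -7.
Plug into h(y) = y^3 - p y^2 - 4 r y + (4 p r - q^2):
  h(y) = y^3 - (10) y^2 - 4*(-7) y + (4*(10)*(-7) - (-1)^2)
       = y^3 + (-10) y^2 + (28) y + (-281).
Simplifying: h(y) = y^3 - 10*y^2 + 28*y - 281.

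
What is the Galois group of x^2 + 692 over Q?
Gal(K/Q) = Z/2Z (cyclic of order 2)

x^2 + 692 is irreducible over Q since -692 is not a rational square. The splitting field Q(sqrt(-692)) has degree 2 over Q, and its unique nontrivial automorphism is sqrt(-692) ↦ -sqrt(-692). Hence Gal(Q(sqrt(-692))/Q) = Z/2Z.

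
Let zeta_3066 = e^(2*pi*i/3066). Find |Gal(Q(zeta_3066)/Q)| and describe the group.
|Gal(Q(zeta_3066)/Q)| = phi(3066) = 864; group ≅ (Z/3066Z)^* ≅ Z/2Z × Z/6Z × Z/72Z

The n-th cyclotomic polynomial Φ_3066(x) is the minimal polynomial of zeta_3066 over Q and has degree phi(3066) = 864. So Q(zeta_3066) is a degree-864 Galois extension with Galois group (Z/3066Z)^*. By CRT, (Z/3066Z)^* ≅ (Z/2Z)^* × (Z/3Z)^* × (Z/7Z)^* × (Z/73Z)^*. Each prime-power unit group is (Z/2Z)^* ≅ trivial group (order 1); (Z/3Z)^* ≅ Z/2Z; (Z/7Z)^* ≅ Z/6Z; (Z/73Z)^* ≅ Z/72Z. Hence Gal(Q(zeta_3066)/Q) ≅ Z/2Z × Z/6Z × Z/72Z.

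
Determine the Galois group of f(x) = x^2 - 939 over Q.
Gal(K/Q) = Z/2Z (cyclic of order 2)

x^2 - 939 is irreducible over Q since 939 is not a rational square. The splitting field Q(sqrt(939)) has degree 2 over Q, and its unique nontrivial automorphism is sqrt(939) ↦ -sqrt(939). Hence Gal(Q(sqrt(939))/Q) = Z/2Z.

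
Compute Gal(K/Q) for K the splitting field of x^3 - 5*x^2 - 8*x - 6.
Gal(K/Q) = S_3 (symmetric group of order 6)

Compute the discriminant of x^3 + (-5)*x^2 + (-8)*x + (-6): Δ = -4644. Since Δ is not a rational square, the Galois group is not contained in A_3; it must be the full S_3 (irreducibility of the cubic rules out anything smaller).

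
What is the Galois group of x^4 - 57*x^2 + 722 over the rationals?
Gal(K/Q) = V_4 (Klein four-group, Z/2Z × Z/2Z)

f factors as (x^2 - 38)(x^2 - 19), so the splitting field is K = Q(sqrt(38), sqrt(19)). The elements 38, 19, 722 are all non-squares in Q, so sqrt(38) and sqrt(19) generate independent quadratic extensions. Thus [K:Q] = 4 and Gal(K/Q) is generated by the two order-2 automorphisms sqrt(38) ↦ -sqrt(38) and sqrt(19) ↦ -sqrt(19), giving V_4.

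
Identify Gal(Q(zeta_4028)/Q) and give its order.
|Gal(Q(zeta_4028)/Q)| = phi(4028) = 1872; group ≅ (Z/4028Z)^* ≅ Z/2Z × Z/18Z × Z/52Z

The n-th cyclotomic polynomial Φ_4028(x) is the minimal polynomial of zeta_4028 over Q and has degree phi(4028) = 1872. So Q(zeta_4028) is a degree-1872 Galois extension with Galois group (Z/4028Z)^*. By CRT, (Z/4028Z)^* ≅ (Z/4Z)^* × (Z/19Z)^* × (Z/53Z)^*. Each prime-power unit group is (Z/4Z)^* ≅ Z/2Z; (Z/19Z)^* ≅ Z/18Z; (Z/53Z)^* ≅ Z/52Z. Hence Gal(Q(zeta_4028)/Q) ≅ Z/2Z × Z/18Z × Z/52Z.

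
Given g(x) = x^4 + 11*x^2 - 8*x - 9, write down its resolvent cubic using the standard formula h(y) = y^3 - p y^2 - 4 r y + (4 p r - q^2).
h(y) = y^3 - 11*y^2 + 36*y - 460

Identify coefficients: p = 11, q = -8, r = -9.
Plug into h(y) = y^3 - p y^2 - 4 r y + (4 p r - q^2):
  h(y) = y^3 - (11) y^2 - 4*(-9) y + (4*(11)*(-9) - (-8)^2)
       = y^3 + (-11) y^2 + (36) y + (-460).
Simplifying: h(y) = y^3 - 11*y^2 + 36*y - 460.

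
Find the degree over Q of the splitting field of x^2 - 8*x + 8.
[K:Q] = 2

The discriminant of x^2 + (-8)*x + (8) is b^2 - 4c = 64 - (32) = 32. Since 32 is not a perfect square in Q, the polynomial is irreducible over Q. Its two roots generate a degree-2 extension, so [K:Q] = 2.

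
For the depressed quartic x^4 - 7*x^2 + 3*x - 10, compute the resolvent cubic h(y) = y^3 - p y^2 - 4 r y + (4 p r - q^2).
h(y) = y^3 + 7*y^2 + 40*y + 271

Identify coefficients: p = -7, q = 3, r = -10.
Plug into h(y) = y^3 - p y^2 - 4 r y + (4 p r - q^2):
  h(y) = y^3 - (-7) y^2 - 4*(-10) y + (4*(-7)*(-10) - (3)^2)
       = y^3 + (7) y^2 + (40) y + (271).
Simplifying: h(y) = y^3 + 7*y^2 + 40*y + 271.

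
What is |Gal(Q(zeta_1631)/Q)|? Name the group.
|Gal(Q(zeta_1631)/Q)| = phi(1631) = 1392; group ≅ (Z/1631Z)^* ≅ Z/6Z × Z/232Z

The n-th cyclotomic polynomial Φ_1631(x) is the minimal polynomial of zeta_1631 over Q and has degree phi(1631) = 1392. So Q(zeta_1631) is a degree-1392 Galois extension with Galois group (Z/1631Z)^*. By CRT, (Z/1631Z)^* ≅ (Z/7Z)^* × (Z/233Z)^*. Each prime-power unit group is (Z/7Z)^* ≅ Z/6Z; (Z/233Z)^* ≅ Z/232Z. Hence Gal(Q(zeta_1631)/Q) ≅ Z/6Z × Z/232Z.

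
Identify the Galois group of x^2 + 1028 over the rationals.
Gal(K/Q) = Z/2Z (cyclic of order 2)

x^2 + 1028 is irreducible over Q since -1028 is not a rational square. The splitting field Q(sqrt(-1028)) has degree 2 over Q, and its unique nontrivial automorphism is sqrt(-1028) ↦ -sqrt(-1028). Hence Gal(Q(sqrt(-1028))/Q) = Z/2Z.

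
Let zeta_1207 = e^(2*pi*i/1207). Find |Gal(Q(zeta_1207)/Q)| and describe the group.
|Gal(Q(zeta_1207)/Q)| = phi(1207) = 1120; group ≅ (Z/1207Z)^* ≅ Z/16Z × Z/70Z

The n-th cyclotomic polynomial Φ_1207(x) is the minimal polynomial of zeta_1207 over Q and has degree phi(1207) = 1120. So Q(zeta_1207) is a degree-1120 Galois extension with Galois group (Z/1207Z)^*. By CRT, (Z/1207Z)^* ≅ (Z/17Z)^* × (Z/71Z)^*. Each prime-power unit group is (Z/17Z)^* ≅ Z/16Z; (Z/71Z)^* ≅ Z/70Z. Hence Gal(Q(zeta_1207)/Q) ≅ Z/16Z × Z/70Z.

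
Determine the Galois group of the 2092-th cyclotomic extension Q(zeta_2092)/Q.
|Gal(Q(zeta_2092)/Q)| = phi(2092) = 1044; group ≅ (Z/2092Z)^* ≅ Z/2Z × Z/522Z

The n-th cyclotomic polynomial Φ_2092(x) is the minimal polynomial of zeta_2092 over Q and has degree phi(2092) = 1044. So Q(zeta_2092) is a degree-1044 Galois extension with Galois group (Z/2092Z)^*. By CRT, (Z/2092Z)^* ≅ (Z/4Z)^* × (Z/523Z)^*. Each prime-power unit group is (Z/4Z)^* ≅ Z/2Z; (Z/523Z)^* ≅ Z/522Z. Hence Gal(Q(zeta_2092)/Q) ≅ Z/2Z × Z/522Z.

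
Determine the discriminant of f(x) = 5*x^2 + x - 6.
Δ = 121

For a quadratic a x^2 + b x + c the discriminant is Δ = b^2 - 4ac = (1)^2 - 4*(5)*(-6) = 1 - (-120) = 121.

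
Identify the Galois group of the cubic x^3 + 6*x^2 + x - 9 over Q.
Gal(K/Q) = S_3 (symmetric group of order 6)

Compute the discriminant of x^3 + (6)*x^2 + (1)*x + (-9): Δ = 4649. Since Δ is not a rational square, the Galois group is not contained in A_3; it must be the full S_3 (irreducibility of the cubic rules out anything smaller).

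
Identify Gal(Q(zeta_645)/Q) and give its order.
|Gal(Q(zeta_645)/Q)| = phi(645) = 336; group ≅ (Z/645Z)^* ≅ Z/2Z × Z/4Z × Z/42Z

The n-th cyclotomic polynomial Φ_645(x) is the minimal polynomial of zeta_645 over Q and has degree phi(645) = 336. So Q(zeta_645) is a degree-336 Galois extension with Galois group (Z/645Z)^*. By CRT, (Z/645Z)^* ≅ (Z/3Z)^* × (Z/5Z)^* × (Z/43Z)^*. Each prime-power unit group is (Z/3Z)^* ≅ Z/2Z; (Z/5Z)^* ≅ Z/4Z; (Z/43Z)^* ≅ Z/42Z. Hence Gal(Q(zeta_645)/Q) ≅ Z/2Z × Z/4Z × Z/42Z.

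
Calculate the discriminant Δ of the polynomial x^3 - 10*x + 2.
Δ = 3892

For a depressed cubic x^3 + p x + q the discriminant is Δ = -4 p^3 - 27 q^2 = -4*(-10)^3 - 27*(2)^2 = 4000 - 108 = 3892.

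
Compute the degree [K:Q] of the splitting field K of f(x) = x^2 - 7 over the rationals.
[K:Q] = 2

The polynomial x^2 - 7 is irreducible over Q since 7 is not a perfect square. Its splitting field is Q(sqrt(7)), which has degree 2 over Q.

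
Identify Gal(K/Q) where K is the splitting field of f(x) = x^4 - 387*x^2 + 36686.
Gal(K/Q) = V_4 (Klein four-group, Z/2Z × Z/2Z)

f factors as (x^2 - 166)(x^2 - 221), so the splitting field is K = Q(sqrt(166), sqrt(221)). The elements 166, 221, 36686 are all non-squares in Q, so sqrt(166) and sqrt(221) generate independent quadratic extensions. Thus [K:Q] = 4 and Gal(K/Q) is generated by the two order-2 automorphisms sqrt(166) ↦ -sqrt(166) and sqrt(221) ↦ -sqrt(221), giving V_4.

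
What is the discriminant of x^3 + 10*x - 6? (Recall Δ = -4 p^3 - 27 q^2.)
Δ = -4972

For a depressed cubic x^3 + p x + q the discriminant is Δ = -4 p^3 - 27 q^2 = -4*(10)^3 - 27*(-6)^2 = -4000 - 972 = -4972.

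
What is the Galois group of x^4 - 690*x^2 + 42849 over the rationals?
Gal(K/Q) = Z/2Z (cyclic of order 2)

f factors as (x^2 - 69)(x^2 - 621), so the splitting field is K = Q(sqrt(69), sqrt(621)). The squarefree part of 69 is 69 and the squarefree part of 621 is also 69, so sqrt(69) and sqrt(621) are both rational multiples of sqrt(69). Hence Q(sqrt(69)) = Q(sqrt(621)) = Q(sqrt(69)), and the splitting field collapses to a single degree-2 extension with Galois group Z/2Z.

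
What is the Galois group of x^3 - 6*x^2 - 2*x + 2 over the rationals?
Gal(K/Q) = S_3 (symmetric group of order 6)

Compute the discriminant of x^3 + (-6)*x^2 + (-2)*x + (2): Δ = 2228. Since Δ is not a rational square, the Galois group is not contained in A_3; it must be the full S_3 (irreducibility of the cubic rules out anything smaller).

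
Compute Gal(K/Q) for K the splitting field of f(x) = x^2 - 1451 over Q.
Gal(K/Q) = Z/2Z (cyclic of order 2)

x^2 - 1451 is irreducible over Q since 1451 is not a rational square. The splitting field Q(sqrt(1451)) has degree 2 over Q, and its unique nontrivial automorphism is sqrt(1451) ↦ -sqrt(1451). Hence Gal(Q(sqrt(1451))/Q) = Z/2Z.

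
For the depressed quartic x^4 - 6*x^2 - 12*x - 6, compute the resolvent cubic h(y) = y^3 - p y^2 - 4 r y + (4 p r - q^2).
h(y) = y^3 + 6*y^2 + 24*y

Identify coefficients: p = -6, q = -12, r = -6.
Plug into h(y) = y^3 - p y^2 - 4 r y + (4 p r - q^2):
  h(y) = y^3 - (-6) y^2 - 4*(-6) y + (4*(-6)*(-6) - (-12)^2)
       = y^3 + (6) y^2 + (24) y + (0).
Simplifying: h(y) = y^3 + 6*y^2 + 24*y.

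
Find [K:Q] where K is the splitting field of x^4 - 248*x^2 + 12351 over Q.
[K:Q] = 4

f factors as (x^2 - 179)(x^2 - 69); the splitting field is K = Q(sqrt(179), sqrt(69)). Since 179, 69, and 12351 are all non-squares in Q, the three subfields Q(sqrt(179)), Q(sqrt(69)), Q(sqrt(12351)) are distinct degree-2 extensions, so [K:Q] = 4 (Klein four Galois group).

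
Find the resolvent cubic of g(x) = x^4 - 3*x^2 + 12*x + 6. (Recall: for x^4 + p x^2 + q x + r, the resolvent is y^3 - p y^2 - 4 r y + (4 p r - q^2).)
h(y) = y^3 + 3*y^2 - 24*y - 216

Identify coefficients: p = -3, q = 12, r = 6.
Plug into h(y) = y^3 - p y^2 - 4 r y + (4 p r - q^2):
  h(y) = y^3 - (-3) y^2 - 4*(6) y + (4*(-3)*(6) - (12)^2)
       = y^3 + (3) y^2 + (-24) y + (-216).
Simplifying: h(y) = y^3 + 3*y^2 - 24*y - 216.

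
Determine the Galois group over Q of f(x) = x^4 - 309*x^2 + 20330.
Gal(K/Q) = V_4 (Klein four-group, Z/2Z × Z/2Z)

f factors as (x^2 - 95)(x^2 - 214), so the splitting field is K = Q(sqrt(95), sqrt(214)). The elements 95, 214, 20330 are all non-squares in Q, so sqrt(95) and sqrt(214) generate independent quadratic extensions. Thus [K:Q] = 4 and Gal(K/Q) is generated by the two order-2 automorphisms sqrt(95) ↦ -sqrt(95) and sqrt(214) ↦ -sqrt(214), giving V_4.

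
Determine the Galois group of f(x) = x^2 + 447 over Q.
Gal(K/Q) = Z/2Z (cyclic of order 2)

x^2 + 447 is irreducible over Q since -447 is not a rational square. The splitting field Q(sqrt(-447)) has degree 2 over Q, and its unique nontrivial automorphism is sqrt(-447) ↦ -sqrt(-447). Hence Gal(Q(sqrt(-447))/Q) = Z/2Z.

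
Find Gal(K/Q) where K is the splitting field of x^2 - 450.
Gal(K/Q) = Z/2Z (cyclic of order 2)

x^2 - 450 is irreducible over Q since 450 is not a rational square. The splitting field Q(sqrt(450)) has degree 2 over Q, and its unique nontrivial automorphism is sqrt(450) ↦ -sqrt(450). Hence Gal(Q(sqrt(450))/Q) = Z/2Z.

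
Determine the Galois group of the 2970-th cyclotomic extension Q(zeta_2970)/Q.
|Gal(Q(zeta_2970)/Q)| = phi(2970) = 720; group ≅ (Z/2970Z)^* ≅ Z/4Z × Z/10Z × Z/18Z

The n-th cyclotomic polynomial Φ_2970(x) is the minimal polynomial of zeta_2970 over Q and has degree phi(2970) = 720. So Q(zeta_2970) is a degree-720 Galois extension with Galois group (Z/2970Z)^*. By CRT, (Z/2970Z)^* ≅ (Z/2Z)^* × (Z/27Z)^* × (Z/5Z)^* × (Z/11Z)^*. Each prime-power unit group is (Z/2Z)^* ≅ trivial group (order 1); (Z/27Z)^* ≅ Z/18Z; (Z/5Z)^* ≅ Z/4Z; (Z/11Z)^* ≅ Z/10Z. Hence Gal(Q(zeta_2970)/Q) ≅ Z/4Z × Z/10Z × Z/18Z.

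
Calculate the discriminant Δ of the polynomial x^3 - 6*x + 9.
Δ = -1323

For a depressed cubic x^3 + p x + q the discriminant is Δ = -4 p^3 - 27 q^2 = -4*(-6)^3 - 27*(9)^2 = 864 - 2187 = -1323.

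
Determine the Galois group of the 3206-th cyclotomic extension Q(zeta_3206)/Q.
|Gal(Q(zeta_3206)/Q)| = phi(3206) = 1368; group ≅ (Z/3206Z)^* ≅ Z/6Z × Z/228Z

The n-th cyclotomic polynomial Φ_3206(x) is the minimal polynomial of zeta_3206 over Q and has degree phi(3206) = 1368. So Q(zeta_3206) is a degree-1368 Galois extension with Galois group (Z/3206Z)^*. By CRT, (Z/3206Z)^* ≅ (Z/2Z)^* × (Z/7Z)^* × (Z/229Z)^*. Each prime-power unit group is (Z/2Z)^* ≅ trivial group (order 1); (Z/7Z)^* ≅ Z/6Z; (Z/229Z)^* ≅ Z/228Z. Hence Gal(Q(zeta_3206)/Q) ≅ Z/6Z × Z/228Z.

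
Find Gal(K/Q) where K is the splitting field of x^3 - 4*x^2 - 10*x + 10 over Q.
Gal(K/Q) = S_3 (symmetric group of order 6)

Compute the discriminant of x^3 + (-4)*x^2 + (-10)*x + (10): Δ = 12660. Since Δ is not a rational square, the Galois group is not contained in A_3; it must be the full S_3 (irreducibility of the cubic rules out anything smaller).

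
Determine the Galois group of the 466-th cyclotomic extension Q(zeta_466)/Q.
|Gal(Q(zeta_466)/Q)| = phi(466) = 232; group ≅ (Z/466Z)^* ≅ Z/232Z

The n-th cyclotomic polynomial Φ_466(x) is the minimal polynomial of zeta_466 over Q and has degree phi(466) = 232. So Q(zeta_466) is a degree-232 Galois extension with Galois group (Z/466Z)^*. By CRT, (Z/466Z)^* ≅ (Z/2Z)^* × (Z/233Z)^*. Each prime-power unit group is (Z/2Z)^* ≅ trivial group (order 1); (Z/233Z)^* ≅ Z/232Z. Hence Gal(Q(zeta_466)/Q) ≅ Z/232Z.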